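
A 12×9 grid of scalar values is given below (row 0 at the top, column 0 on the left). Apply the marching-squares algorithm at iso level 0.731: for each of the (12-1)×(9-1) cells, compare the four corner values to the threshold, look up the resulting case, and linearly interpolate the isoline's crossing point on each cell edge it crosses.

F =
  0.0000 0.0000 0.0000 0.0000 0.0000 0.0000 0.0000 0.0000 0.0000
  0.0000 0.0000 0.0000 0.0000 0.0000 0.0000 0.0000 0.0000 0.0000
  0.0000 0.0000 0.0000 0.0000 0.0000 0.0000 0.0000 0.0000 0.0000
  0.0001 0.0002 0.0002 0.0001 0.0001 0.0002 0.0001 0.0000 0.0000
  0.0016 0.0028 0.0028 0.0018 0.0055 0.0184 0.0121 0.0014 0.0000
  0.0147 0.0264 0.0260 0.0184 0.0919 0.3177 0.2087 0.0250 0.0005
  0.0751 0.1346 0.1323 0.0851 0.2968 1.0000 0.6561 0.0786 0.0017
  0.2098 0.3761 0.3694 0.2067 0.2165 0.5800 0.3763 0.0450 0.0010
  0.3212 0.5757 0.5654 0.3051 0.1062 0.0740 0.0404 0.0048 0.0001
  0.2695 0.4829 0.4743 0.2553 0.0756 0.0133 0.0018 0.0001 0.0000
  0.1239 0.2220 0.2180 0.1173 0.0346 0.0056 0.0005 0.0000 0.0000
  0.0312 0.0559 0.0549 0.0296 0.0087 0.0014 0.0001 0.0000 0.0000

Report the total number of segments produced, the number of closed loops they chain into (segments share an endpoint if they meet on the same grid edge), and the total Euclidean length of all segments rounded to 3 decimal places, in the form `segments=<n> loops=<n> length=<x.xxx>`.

segments=4 loops=1 length=3.182

cell (5,4): code 0100 → (5.606,5.000)–(6.000,4.617)
cell (5,5): code 1000 → (6.000,5.782)–(5.606,5.000)
cell (6,4): code 0010 → (6.000,4.617)–(6.640,5.000)
cell (6,5): code 0001 → (6.640,5.000)–(6.000,5.782)
total: 4 segments, chained into 1 closed loop(s), length Σ = 3.182268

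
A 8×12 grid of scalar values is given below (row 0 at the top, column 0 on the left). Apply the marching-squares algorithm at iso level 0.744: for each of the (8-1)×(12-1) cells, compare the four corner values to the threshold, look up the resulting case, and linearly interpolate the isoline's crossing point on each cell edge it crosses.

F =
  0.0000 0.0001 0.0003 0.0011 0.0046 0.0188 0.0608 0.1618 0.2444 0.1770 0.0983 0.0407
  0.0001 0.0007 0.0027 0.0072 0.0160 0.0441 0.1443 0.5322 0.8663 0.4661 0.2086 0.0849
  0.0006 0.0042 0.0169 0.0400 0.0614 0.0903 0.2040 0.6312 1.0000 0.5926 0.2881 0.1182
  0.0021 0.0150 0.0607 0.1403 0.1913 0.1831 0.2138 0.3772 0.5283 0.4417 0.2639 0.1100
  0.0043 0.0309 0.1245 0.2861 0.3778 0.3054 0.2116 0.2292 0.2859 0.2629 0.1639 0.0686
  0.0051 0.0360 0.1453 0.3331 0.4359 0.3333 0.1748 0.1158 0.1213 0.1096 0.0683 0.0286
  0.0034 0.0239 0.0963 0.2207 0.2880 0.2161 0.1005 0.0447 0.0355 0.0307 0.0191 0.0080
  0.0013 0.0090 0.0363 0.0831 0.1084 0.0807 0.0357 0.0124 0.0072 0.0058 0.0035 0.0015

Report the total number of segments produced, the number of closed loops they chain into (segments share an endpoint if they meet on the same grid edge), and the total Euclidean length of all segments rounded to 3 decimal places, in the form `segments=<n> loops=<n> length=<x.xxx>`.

cell (0,7): code 0100 → (0.803,8.000)–(1.000,7.634)
cell (0,8): code 1000 → (1.000,8.306)–(0.803,8.000)
cell (1,7): code 0110 → (1.000,7.634)–(2.000,7.306)
cell (1,8): code 1001 → (2.000,8.628)–(1.000,8.306)
cell (2,7): code 0010 → (2.000,7.306)–(2.543,8.000)
cell (2,8): code 0001 → (2.543,8.000)–(2.000,8.628)
total: 6 segments, chained into 1 closed loop(s), length Σ = 4.593612

segments=6 loops=1 length=4.594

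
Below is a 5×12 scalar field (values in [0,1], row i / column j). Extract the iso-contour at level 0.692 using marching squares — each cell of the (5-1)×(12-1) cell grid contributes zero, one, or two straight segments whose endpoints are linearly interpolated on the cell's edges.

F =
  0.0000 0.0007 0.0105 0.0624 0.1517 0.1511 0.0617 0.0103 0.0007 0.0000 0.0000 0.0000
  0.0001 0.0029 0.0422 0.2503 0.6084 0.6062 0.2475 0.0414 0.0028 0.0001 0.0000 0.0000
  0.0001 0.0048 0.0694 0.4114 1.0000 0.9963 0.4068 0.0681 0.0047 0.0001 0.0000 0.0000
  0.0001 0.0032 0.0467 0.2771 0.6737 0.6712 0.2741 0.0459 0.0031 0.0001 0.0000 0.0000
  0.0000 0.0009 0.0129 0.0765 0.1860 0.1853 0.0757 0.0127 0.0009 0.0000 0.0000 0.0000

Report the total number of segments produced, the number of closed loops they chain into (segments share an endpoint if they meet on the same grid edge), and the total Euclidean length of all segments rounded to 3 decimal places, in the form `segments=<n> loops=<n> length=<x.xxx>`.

segments=6 loops=1 length=6.028

cell (1,3): code 0100 → (1.213,4.000)–(2.000,3.477)
cell (1,4): code 1100 → (1.220,5.000)–(1.213,4.000)
cell (1,5): code 1000 → (2.000,5.516)–(1.220,5.000)
cell (2,3): code 0010 → (2.000,3.477)–(2.944,4.000)
cell (2,4): code 0011 → (2.944,4.000)–(2.936,5.000)
cell (2,5): code 0001 → (2.936,5.000)–(2.000,5.516)
total: 6 segments, chained into 1 closed loop(s), length Σ = 6.028303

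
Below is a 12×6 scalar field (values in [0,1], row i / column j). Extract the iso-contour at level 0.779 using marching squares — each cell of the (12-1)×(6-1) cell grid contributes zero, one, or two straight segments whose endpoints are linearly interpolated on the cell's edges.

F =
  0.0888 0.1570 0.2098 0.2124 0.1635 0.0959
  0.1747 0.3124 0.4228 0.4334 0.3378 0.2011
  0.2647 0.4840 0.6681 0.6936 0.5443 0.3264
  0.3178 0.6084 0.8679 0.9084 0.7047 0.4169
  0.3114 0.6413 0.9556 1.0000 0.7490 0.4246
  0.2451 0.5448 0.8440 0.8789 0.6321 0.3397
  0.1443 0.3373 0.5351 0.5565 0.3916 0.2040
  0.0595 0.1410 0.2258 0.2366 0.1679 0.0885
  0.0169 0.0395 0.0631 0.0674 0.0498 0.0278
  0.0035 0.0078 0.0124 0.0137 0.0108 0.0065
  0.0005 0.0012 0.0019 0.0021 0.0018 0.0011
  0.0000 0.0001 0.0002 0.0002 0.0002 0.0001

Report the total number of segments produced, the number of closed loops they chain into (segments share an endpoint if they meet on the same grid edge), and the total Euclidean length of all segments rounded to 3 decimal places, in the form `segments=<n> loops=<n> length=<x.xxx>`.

cell (2,1): code 0100 → (2.555,2.000)–(3.000,1.657)
cell (2,2): code 1100 → (2.398,3.000)–(2.555,2.000)
cell (2,3): code 1000 → (3.000,3.635)–(2.398,3.000)
cell (3,1): code 0110 → (3.000,1.657)–(4.000,1.438)
cell (3,3): code 1001 → (4.000,3.880)–(3.000,3.635)
cell (4,1): code 0110 → (4.000,1.438)–(5.000,1.783)
cell (4,3): code 1001 → (5.000,3.405)–(4.000,3.880)
cell (5,1): code 0010 → (5.000,1.783)–(5.210,2.000)
cell (5,2): code 0011 → (5.210,2.000)–(5.310,3.000)
cell (5,3): code 0001 → (5.310,3.000)–(5.000,3.405)
total: 10 segments, chained into 1 closed loop(s), length Σ = 8.484986

segments=10 loops=1 length=8.485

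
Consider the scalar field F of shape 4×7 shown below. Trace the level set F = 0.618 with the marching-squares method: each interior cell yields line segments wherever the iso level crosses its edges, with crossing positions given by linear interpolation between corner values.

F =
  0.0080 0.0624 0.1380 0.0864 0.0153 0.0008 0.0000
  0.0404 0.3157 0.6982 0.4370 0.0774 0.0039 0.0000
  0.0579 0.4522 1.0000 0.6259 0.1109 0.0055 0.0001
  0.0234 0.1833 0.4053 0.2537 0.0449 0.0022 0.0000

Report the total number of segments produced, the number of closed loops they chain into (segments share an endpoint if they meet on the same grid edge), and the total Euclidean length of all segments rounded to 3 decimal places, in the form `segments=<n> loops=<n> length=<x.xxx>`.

segments=8 loops=1 length=5.084

cell (0,1): code 0100 → (0.857,2.000)–(1.000,1.790)
cell (0,2): code 1000 → (1.000,2.307)–(0.857,2.000)
cell (1,1): code 0110 → (1.000,1.790)–(2.000,1.303)
cell (1,2): code 1101 → (1.958,3.000)–(1.000,2.307)
cell (1,3): code 1000 → (2.000,3.015)–(1.958,3.000)
cell (2,1): code 0010 → (2.000,1.303)–(2.642,2.000)
cell (2,2): code 0011 → (2.642,2.000)–(2.021,3.000)
cell (2,3): code 0001 → (2.021,3.000)–(2.000,3.015)
total: 8 segments, chained into 1 closed loop(s), length Σ = 5.083751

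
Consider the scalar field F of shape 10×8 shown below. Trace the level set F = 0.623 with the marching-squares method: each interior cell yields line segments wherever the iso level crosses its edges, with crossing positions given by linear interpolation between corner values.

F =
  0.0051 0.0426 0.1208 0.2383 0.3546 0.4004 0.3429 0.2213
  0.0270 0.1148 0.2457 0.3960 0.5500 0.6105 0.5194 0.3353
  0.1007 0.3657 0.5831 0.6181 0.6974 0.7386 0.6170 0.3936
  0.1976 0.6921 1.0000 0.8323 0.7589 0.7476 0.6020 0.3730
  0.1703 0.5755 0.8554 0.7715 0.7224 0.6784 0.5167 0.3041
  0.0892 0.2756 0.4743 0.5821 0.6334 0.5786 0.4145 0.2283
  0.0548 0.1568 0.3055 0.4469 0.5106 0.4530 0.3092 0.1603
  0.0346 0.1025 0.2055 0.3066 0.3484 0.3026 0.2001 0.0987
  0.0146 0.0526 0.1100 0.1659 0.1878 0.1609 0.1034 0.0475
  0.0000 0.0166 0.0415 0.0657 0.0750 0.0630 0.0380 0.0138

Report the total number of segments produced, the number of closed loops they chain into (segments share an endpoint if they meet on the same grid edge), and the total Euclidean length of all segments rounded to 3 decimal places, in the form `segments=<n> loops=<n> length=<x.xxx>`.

segments=18 loops=1 length=14.045

cell (1,3): code 0100 → (1.495,4.000)–(2.000,3.062)
cell (1,4): code 1100 → (1.098,5.000)–(1.495,4.000)
cell (1,5): code 1000 → (2.000,5.951)–(1.098,5.000)
cell (2,0): code 0100 → (2.788,1.000)–(3.000,0.860)
cell (2,1): code 1100 → (2.096,2.000)–(2.788,1.000)
cell (2,2): code 1100 → (2.023,3.000)–(2.096,2.000)
cell (2,3): code 1110 → (2.000,3.062)–(2.023,3.000)
cell (2,5): code 1001 → (3.000,5.856)–(2.000,5.951)
cell (3,0): code 0010 → (3.000,0.860)–(3.593,1.000)
cell (3,1): code 0111 → (3.593,1.000)–(4.000,1.170)
cell (3,5): code 1001 → (4.000,5.343)–(3.000,5.856)
cell (4,1): code 0010 → (4.000,1.170)–(4.610,2.000)
cell (4,2): code 0011 → (4.610,2.000)–(4.784,3.000)
cell (4,3): code 0111 → (4.784,3.000)–(5.000,3.797)
cell (4,4): code 1011 → (5.000,4.190)–(4.555,5.000)
cell (4,5): code 0001 → (4.555,5.000)–(4.000,5.343)
cell (5,3): code 0010 → (5.000,3.797)–(5.085,4.000)
cell (5,4): code 0001 → (5.085,4.000)–(5.000,4.190)
total: 18 segments, chained into 1 closed loop(s), length Σ = 14.045010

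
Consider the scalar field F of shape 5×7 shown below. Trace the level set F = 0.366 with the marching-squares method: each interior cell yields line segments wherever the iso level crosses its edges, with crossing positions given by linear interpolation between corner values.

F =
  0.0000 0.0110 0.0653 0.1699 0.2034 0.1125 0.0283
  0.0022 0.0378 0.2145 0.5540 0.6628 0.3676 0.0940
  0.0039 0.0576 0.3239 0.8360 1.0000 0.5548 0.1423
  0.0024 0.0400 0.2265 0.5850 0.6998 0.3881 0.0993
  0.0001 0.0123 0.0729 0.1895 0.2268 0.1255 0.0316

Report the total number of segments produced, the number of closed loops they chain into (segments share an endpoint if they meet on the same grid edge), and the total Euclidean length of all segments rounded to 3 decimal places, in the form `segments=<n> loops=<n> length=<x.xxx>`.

segments=12 loops=1 length=10.352

cell (0,2): code 0100 → (0.511,3.000)–(1.000,2.446)
cell (0,3): code 1100 → (0.354,4.000)–(0.511,3.000)
cell (0,4): code 1100 → (0.994,5.000)–(0.354,4.000)
cell (0,5): code 1000 → (1.000,5.006)–(0.994,5.000)
cell (1,2): code 0110 → (1.000,2.446)–(2.000,2.082)
cell (1,5): code 1001 → (2.000,5.458)–(1.000,5.006)
cell (2,2): code 0110 → (2.000,2.082)–(3.000,2.389)
cell (2,5): code 1001 → (3.000,5.077)–(2.000,5.458)
cell (3,2): code 0010 → (3.000,2.389)–(3.554,3.000)
cell (3,3): code 0011 → (3.554,3.000)–(3.706,4.000)
cell (3,4): code 0011 → (3.706,4.000)–(3.084,5.000)
cell (3,5): code 0001 → (3.084,5.000)–(3.000,5.077)
total: 12 segments, chained into 1 closed loop(s), length Σ = 10.351889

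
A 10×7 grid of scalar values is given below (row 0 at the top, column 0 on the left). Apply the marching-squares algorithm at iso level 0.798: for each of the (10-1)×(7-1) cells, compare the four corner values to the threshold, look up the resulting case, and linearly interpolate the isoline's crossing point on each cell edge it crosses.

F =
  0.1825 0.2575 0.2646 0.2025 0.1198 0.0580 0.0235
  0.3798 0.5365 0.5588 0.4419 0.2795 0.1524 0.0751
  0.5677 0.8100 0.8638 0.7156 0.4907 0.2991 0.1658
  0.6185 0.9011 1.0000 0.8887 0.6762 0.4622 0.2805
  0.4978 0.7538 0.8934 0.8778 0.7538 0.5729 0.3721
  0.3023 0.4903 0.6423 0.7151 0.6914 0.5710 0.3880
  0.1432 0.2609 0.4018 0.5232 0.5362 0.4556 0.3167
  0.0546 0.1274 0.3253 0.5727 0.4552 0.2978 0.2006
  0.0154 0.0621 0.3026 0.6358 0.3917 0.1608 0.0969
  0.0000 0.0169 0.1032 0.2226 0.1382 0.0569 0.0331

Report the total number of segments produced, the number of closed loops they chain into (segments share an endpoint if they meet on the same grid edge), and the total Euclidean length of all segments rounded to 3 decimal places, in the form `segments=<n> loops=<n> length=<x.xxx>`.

segments=12 loops=1 length=8.877

cell (1,0): code 0100 → (1.956,1.000)–(2.000,0.950)
cell (1,1): code 1100 → (1.784,2.000)–(1.956,1.000)
cell (1,2): code 1000 → (2.000,2.444)–(1.784,2.000)
cell (2,0): code 0110 → (2.000,0.950)–(3.000,0.635)
cell (2,2): code 1101 → (2.476,3.000)–(2.000,2.444)
cell (2,3): code 1000 → (3.000,3.427)–(2.476,3.000)
cell (3,0): code 0010 → (3.000,0.635)–(3.700,1.000)
cell (3,1): code 0111 → (3.700,1.000)–(4.000,1.317)
cell (3,3): code 1001 → (4.000,3.644)–(3.000,3.427)
cell (4,1): code 0010 → (4.000,1.317)–(4.380,2.000)
cell (4,2): code 0011 → (4.380,2.000)–(4.490,3.000)
cell (4,3): code 0001 → (4.490,3.000)–(4.000,3.644)
total: 12 segments, chained into 1 closed loop(s), length Σ = 8.876622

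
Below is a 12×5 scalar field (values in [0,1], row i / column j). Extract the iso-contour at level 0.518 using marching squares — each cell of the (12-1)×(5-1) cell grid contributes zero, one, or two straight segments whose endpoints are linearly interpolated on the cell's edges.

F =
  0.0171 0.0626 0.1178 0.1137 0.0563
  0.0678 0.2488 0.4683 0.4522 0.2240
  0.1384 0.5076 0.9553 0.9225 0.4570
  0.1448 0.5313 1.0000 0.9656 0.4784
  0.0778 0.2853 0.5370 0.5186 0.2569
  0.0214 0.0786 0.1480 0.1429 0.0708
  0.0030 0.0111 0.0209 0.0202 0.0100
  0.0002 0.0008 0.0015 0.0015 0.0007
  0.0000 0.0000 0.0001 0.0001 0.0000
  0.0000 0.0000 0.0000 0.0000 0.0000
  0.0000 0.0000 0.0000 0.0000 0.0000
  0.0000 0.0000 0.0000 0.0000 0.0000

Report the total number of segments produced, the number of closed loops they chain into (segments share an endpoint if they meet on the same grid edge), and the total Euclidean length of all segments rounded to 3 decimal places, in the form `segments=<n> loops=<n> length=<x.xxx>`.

segments=12 loops=1 length=9.390

cell (1,1): code 0100 → (1.102,2.000)–(2.000,1.023)
cell (1,2): code 1100 → (1.140,3.000)–(1.102,2.000)
cell (1,3): code 1000 → (2.000,3.869)–(1.140,3.000)
cell (2,0): code 0100 → (2.439,1.000)–(3.000,0.966)
cell (2,1): code 1110 → (2.000,1.023)–(2.439,1.000)
cell (2,3): code 1001 → (3.000,3.919)–(2.000,3.869)
cell (3,0): code 0010 → (3.000,0.966)–(3.054,1.000)
cell (3,1): code 0111 → (3.054,1.000)–(4.000,1.925)
cell (3,3): code 1001 → (4.000,3.002)–(3.000,3.919)
cell (4,1): code 0010 → (4.000,1.925)–(4.049,2.000)
cell (4,2): code 0011 → (4.049,2.000)–(4.002,3.000)
cell (4,3): code 0001 → (4.002,3.000)–(4.000,3.002)
total: 12 segments, chained into 1 closed loop(s), length Σ = 9.390062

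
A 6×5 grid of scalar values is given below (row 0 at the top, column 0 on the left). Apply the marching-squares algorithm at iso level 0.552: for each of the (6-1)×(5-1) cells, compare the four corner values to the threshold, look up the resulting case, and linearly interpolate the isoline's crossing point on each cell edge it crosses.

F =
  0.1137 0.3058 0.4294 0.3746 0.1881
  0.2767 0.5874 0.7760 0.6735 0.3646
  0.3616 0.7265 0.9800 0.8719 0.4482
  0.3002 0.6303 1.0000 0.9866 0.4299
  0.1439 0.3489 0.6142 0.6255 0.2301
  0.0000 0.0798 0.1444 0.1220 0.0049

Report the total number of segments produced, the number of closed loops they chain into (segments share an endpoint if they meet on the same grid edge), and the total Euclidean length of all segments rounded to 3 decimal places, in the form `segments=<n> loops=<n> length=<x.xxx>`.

cell (0,0): code 0100 → (0.874,1.000)–(1.000,0.886)
cell (0,1): code 1100 → (0.354,2.000)–(0.874,1.000)
cell (0,2): code 1100 → (0.594,3.000)–(0.354,2.000)
cell (0,3): code 1000 → (1.000,3.393)–(0.594,3.000)
cell (1,0): code 0110 → (1.000,0.886)–(2.000,0.522)
cell (1,3): code 1001 → (2.000,3.755)–(1.000,3.393)
cell (2,0): code 0110 → (2.000,0.522)–(3.000,0.763)
cell (2,3): code 1001 → (3.000,3.781)–(2.000,3.755)
cell (3,0): code 0010 → (3.000,0.763)–(3.278,1.000)
cell (3,1): code 0111 → (3.278,1.000)–(4.000,1.766)
cell (3,3): code 1001 → (4.000,3.186)–(3.000,3.781)
cell (4,1): code 0010 → (4.000,1.766)–(4.132,2.000)
cell (4,2): code 0011 → (4.132,2.000)–(4.146,3.000)
cell (4,3): code 0001 → (4.146,3.000)–(4.000,3.186)
total: 14 segments, chained into 1 closed loop(s), length Σ = 11.134651

segments=14 loops=1 length=11.135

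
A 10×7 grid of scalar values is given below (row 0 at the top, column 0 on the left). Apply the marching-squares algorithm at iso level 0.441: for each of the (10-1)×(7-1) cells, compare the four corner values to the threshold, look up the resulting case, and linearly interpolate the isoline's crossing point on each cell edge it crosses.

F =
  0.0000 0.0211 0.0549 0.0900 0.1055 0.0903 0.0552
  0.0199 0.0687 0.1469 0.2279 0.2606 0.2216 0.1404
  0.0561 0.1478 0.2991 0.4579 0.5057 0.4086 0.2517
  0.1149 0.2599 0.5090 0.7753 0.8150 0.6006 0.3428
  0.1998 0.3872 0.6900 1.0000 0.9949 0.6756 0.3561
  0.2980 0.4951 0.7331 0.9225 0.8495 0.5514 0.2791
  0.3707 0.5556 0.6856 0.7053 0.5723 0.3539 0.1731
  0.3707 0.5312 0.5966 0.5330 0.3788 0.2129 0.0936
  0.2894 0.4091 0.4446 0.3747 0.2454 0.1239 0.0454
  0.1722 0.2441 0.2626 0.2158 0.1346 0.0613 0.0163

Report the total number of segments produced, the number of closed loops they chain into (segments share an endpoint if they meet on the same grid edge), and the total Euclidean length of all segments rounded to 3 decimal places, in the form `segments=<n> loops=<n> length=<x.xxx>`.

cell (1,2): code 0100 → (1.927,3.000)–(2.000,2.894)
cell (1,3): code 1100 → (1.736,4.000)–(1.927,3.000)
cell (1,4): code 1000 → (2.000,4.666)–(1.736,4.000)
cell (2,1): code 0100 → (2.676,2.000)–(3.000,1.727)
cell (2,2): code 1110 → (2.000,2.894)–(2.676,2.000)
cell (2,4): code 1101 → (2.169,5.000)–(2.000,4.666)
cell (2,5): code 1000 → (3.000,5.619)–(2.169,5.000)
cell (3,1): code 0110 → (3.000,1.727)–(4.000,1.178)
cell (3,5): code 1001 → (4.000,5.734)–(3.000,5.619)
cell (4,0): code 0100 → (4.499,1.000)–(5.000,0.726)
cell (4,1): code 1110 → (4.000,1.178)–(4.499,1.000)
cell (4,5): code 1001 → (5.000,5.405)–(4.000,5.734)
cell (5,0): code 0110 → (5.000,0.726)–(6.000,0.380)
cell (5,4): code 1011 → (6.000,4.601)–(5.559,5.000)
cell (5,5): code 0001 → (5.559,5.000)–(5.000,5.405)
cell (6,0): code 0110 → (6.000,0.380)–(7.000,0.438)
cell (6,3): code 1011 → (7.000,3.597)–(6.679,4.000)
cell (6,4): code 0001 → (6.679,4.000)–(6.000,4.601)
cell (7,0): code 0010 → (7.000,0.438)–(7.739,1.000)
cell (7,1): code 0111 → (7.739,1.000)–(8.000,1.899)
cell (7,2): code 1011 → (8.000,2.052)–(7.581,3.000)
cell (7,3): code 0001 → (7.581,3.000)–(7.000,3.597)
cell (8,1): code 0010 → (8.000,1.899)–(8.020,2.000)
cell (8,2): code 0001 → (8.020,2.000)–(8.000,2.052)
total: 24 segments, chained into 1 closed loop(s), length Σ = 17.779053

segments=24 loops=1 length=17.779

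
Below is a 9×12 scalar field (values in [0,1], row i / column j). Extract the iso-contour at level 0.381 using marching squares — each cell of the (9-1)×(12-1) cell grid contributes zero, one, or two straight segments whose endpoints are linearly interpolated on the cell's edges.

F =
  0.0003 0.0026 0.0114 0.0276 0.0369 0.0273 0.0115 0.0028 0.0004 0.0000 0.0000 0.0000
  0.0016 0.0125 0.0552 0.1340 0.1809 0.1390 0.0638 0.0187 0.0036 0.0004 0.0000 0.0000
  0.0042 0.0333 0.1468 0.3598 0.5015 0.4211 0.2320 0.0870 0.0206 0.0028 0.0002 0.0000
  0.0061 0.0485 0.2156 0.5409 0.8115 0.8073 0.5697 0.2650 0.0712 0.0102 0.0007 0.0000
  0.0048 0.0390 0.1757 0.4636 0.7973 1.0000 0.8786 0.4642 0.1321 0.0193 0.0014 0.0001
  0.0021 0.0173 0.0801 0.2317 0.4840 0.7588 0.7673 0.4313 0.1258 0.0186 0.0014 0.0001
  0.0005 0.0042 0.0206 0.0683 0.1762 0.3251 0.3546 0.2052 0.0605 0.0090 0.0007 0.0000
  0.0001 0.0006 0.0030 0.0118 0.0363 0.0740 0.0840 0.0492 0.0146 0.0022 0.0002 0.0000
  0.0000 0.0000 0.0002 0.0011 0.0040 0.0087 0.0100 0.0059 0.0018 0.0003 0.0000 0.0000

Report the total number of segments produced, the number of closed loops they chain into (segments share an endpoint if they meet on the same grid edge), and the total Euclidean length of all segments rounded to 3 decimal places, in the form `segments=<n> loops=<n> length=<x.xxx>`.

cell (1,3): code 0100 → (1.624,4.000)–(2.000,3.150)
cell (1,4): code 1100 → (1.858,5.000)–(1.624,4.000)
cell (1,5): code 1000 → (2.000,5.212)–(1.858,5.000)
cell (2,2): code 0100 → (2.117,3.000)–(3.000,2.508)
cell (2,3): code 1110 → (2.000,3.150)–(2.117,3.000)
cell (2,5): code 1101 → (2.441,6.000)–(2.000,5.212)
cell (2,6): code 1000 → (3.000,6.619)–(2.441,6.000)
cell (3,2): code 0110 → (3.000,2.508)–(4.000,2.713)
cell (3,6): code 1101 → (3.582,7.000)–(3.000,6.619)
cell (3,7): code 1000 → (4.000,7.251)–(3.582,7.000)
cell (4,2): code 0010 → (4.000,2.713)–(4.356,3.000)
cell (4,3): code 0111 → (4.356,3.000)–(5.000,3.592)
cell (4,7): code 1001 → (5.000,7.165)–(4.000,7.251)
cell (5,3): code 0010 → (5.000,3.592)–(5.335,4.000)
cell (5,4): code 0011 → (5.335,4.000)–(5.871,5.000)
cell (5,5): code 0011 → (5.871,5.000)–(5.936,6.000)
cell (5,6): code 0011 → (5.936,6.000)–(5.222,7.000)
cell (5,7): code 0001 → (5.222,7.000)–(5.000,7.165)
total: 18 segments, chained into 1 closed loop(s), length Σ = 13.858728

segments=18 loops=1 length=13.859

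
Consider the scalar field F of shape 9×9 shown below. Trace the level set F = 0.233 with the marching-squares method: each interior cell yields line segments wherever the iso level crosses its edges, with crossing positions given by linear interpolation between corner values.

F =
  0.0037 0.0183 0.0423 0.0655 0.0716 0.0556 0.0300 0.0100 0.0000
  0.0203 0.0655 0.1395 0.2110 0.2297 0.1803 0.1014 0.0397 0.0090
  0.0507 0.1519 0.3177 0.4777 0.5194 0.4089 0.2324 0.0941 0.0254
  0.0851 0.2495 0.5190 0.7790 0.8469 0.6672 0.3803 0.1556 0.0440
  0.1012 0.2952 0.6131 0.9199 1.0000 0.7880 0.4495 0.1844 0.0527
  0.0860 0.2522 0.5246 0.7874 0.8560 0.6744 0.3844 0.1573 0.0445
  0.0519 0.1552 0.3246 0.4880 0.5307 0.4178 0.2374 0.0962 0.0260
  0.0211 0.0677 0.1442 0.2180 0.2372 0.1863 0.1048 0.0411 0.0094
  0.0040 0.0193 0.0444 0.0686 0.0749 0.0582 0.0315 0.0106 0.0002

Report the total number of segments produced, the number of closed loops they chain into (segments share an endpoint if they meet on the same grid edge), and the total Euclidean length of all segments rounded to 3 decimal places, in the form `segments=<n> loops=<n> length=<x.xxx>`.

cell (1,1): code 0100 → (1.525,2.000)–(2.000,1.489)
cell (1,2): code 1100 → (1.082,3.000)–(1.525,2.000)
cell (1,3): code 1100 → (1.011,4.000)–(1.082,3.000)
cell (1,4): code 1100 → (1.231,5.000)–(1.011,4.000)
cell (1,5): code 1000 → (2.000,5.997)–(1.231,5.000)
cell (2,0): code 0100 → (2.831,1.000)–(3.000,0.900)
cell (2,1): code 1110 → (2.000,1.489)–(2.831,1.000)
cell (2,5): code 1101 → (2.004,6.000)–(2.000,5.997)
cell (2,6): code 1000 → (3.000,6.656)–(2.004,6.000)
cell (3,0): code 0110 → (3.000,0.900)–(4.000,0.679)
cell (3,6): code 1001 → (4.000,6.817)–(3.000,6.656)
cell (4,0): code 0110 → (4.000,0.679)–(5.000,0.884)
cell (4,6): code 1001 → (5.000,6.667)–(4.000,6.817)
cell (5,0): code 0010 → (5.000,0.884)–(5.198,1.000)
cell (5,1): code 0111 → (5.198,1.000)–(6.000,1.459)
cell (5,6): code 1001 → (6.000,6.031)–(5.000,6.667)
cell (6,1): code 0010 → (6.000,1.459)–(6.508,2.000)
cell (6,2): code 0011 → (6.508,2.000)–(6.944,3.000)
cell (6,3): code 0111 → (6.944,3.000)–(7.000,3.781)
cell (6,4): code 1011 → (7.000,4.083)–(6.798,5.000)
cell (6,5): code 0011 → (6.798,5.000)–(6.033,6.000)
cell (6,6): code 0001 → (6.033,6.000)–(6.000,6.031)
cell (7,3): code 0010 → (7.000,3.781)–(7.026,4.000)
cell (7,4): code 0001 → (7.026,4.000)–(7.000,4.083)
total: 24 segments, chained into 1 closed loop(s), length Σ = 19.009078

segments=24 loops=1 length=19.009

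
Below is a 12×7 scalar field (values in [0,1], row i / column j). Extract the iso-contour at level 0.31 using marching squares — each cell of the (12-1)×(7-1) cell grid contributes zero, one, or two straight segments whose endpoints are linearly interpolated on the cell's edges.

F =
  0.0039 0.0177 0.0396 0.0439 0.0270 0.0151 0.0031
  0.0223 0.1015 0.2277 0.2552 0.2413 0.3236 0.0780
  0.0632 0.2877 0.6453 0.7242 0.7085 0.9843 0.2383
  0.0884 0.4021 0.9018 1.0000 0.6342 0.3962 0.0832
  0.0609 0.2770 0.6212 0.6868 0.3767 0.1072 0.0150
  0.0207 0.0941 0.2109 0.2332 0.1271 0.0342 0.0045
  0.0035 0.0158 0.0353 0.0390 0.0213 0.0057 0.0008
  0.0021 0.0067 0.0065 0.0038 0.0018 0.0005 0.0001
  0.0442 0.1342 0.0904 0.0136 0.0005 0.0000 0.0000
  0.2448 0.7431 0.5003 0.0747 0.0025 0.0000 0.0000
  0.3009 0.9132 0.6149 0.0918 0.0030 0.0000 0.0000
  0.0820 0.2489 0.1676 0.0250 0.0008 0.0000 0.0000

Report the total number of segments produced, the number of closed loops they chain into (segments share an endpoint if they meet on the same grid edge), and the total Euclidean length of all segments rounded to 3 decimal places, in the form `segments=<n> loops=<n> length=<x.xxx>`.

segments=26 loops=2 length=22.160

cell (0,4): code 0100 → (0.956,5.000)–(1.000,4.835)
cell (0,5): code 1000 → (1.000,5.055)–(0.956,5.000)
cell (1,1): code 0100 → (1.197,2.000)–(2.000,1.062)
cell (1,2): code 1100 → (1.117,3.000)–(1.197,2.000)
cell (1,3): code 1100 → (1.147,4.000)–(1.117,3.000)
cell (1,4): code 1110 → (1.000,4.835)–(1.147,4.000)
cell (1,5): code 1001 → (2.000,5.904)–(1.000,5.055)
cell (2,0): code 0100 → (2.195,1.000)–(3.000,0.706)
cell (2,1): code 1110 → (2.000,1.062)–(2.195,1.000)
cell (2,5): code 1001 → (3.000,5.275)–(2.000,5.904)
cell (3,0): code 0010 → (3.000,0.706)–(3.736,1.000)
cell (3,1): code 0111 → (3.736,1.000)–(4.000,1.096)
cell (3,4): code 1011 → (4.000,4.247)–(3.298,5.000)
cell (3,5): code 0001 → (3.298,5.000)–(3.000,5.275)
cell (4,1): code 0010 → (4.000,1.096)–(4.758,2.000)
cell (4,2): code 0011 → (4.758,2.000)–(4.831,3.000)
cell (4,3): code 0011 → (4.831,3.000)–(4.267,4.000)
cell (4,4): code 0001 → (4.267,4.000)–(4.000,4.247)
cell (8,0): code 0100 → (8.289,1.000)–(9.000,0.131)
cell (8,1): code 1100 → (8.536,2.000)–(8.289,1.000)
cell (8,2): code 1000 → (9.000,2.447)–(8.536,2.000)
cell (9,0): code 0110 → (9.000,0.131)–(10.000,0.015)
cell (9,2): code 1001 → (10.000,2.583)–(9.000,2.447)
cell (10,0): code 0010 → (10.000,0.015)–(10.908,1.000)
cell (10,1): code 0011 → (10.908,1.000)–(10.682,2.000)
cell (10,2): code 0001 → (10.682,2.000)–(10.000,2.583)
total: 26 segments, chained into 2 closed loop(s), length Σ = 22.160196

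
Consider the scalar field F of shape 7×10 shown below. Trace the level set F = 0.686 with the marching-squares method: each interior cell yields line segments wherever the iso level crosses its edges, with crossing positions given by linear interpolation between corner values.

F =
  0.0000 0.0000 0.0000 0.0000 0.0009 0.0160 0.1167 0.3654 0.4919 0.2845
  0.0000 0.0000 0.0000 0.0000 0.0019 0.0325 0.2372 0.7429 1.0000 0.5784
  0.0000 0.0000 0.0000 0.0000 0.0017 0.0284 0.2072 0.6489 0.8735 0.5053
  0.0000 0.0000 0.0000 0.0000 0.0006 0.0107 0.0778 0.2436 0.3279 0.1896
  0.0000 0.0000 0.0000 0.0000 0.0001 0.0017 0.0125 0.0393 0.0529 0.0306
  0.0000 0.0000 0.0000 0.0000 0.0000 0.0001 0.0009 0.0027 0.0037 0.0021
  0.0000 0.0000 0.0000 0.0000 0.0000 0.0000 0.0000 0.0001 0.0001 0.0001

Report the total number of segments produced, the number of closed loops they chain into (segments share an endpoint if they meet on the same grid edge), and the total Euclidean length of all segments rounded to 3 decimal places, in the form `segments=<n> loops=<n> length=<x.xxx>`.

cell (0,6): code 0100 → (0.849,7.000)–(1.000,6.887)
cell (0,7): code 1100 → (0.382,8.000)–(0.849,7.000)
cell (0,8): code 1000 → (1.000,8.745)–(0.382,8.000)
cell (1,6): code 0010 → (1.000,6.887)–(1.605,7.000)
cell (1,7): code 0111 → (1.605,7.000)–(2.000,7.165)
cell (1,8): code 1001 → (2.000,8.509)–(1.000,8.745)
cell (2,7): code 0010 → (2.000,7.165)–(2.344,8.000)
cell (2,8): code 0001 → (2.344,8.000)–(2.000,8.509)
total: 8 segments, chained into 1 closed loop(s), length Σ = 5.847699

segments=8 loops=1 length=5.848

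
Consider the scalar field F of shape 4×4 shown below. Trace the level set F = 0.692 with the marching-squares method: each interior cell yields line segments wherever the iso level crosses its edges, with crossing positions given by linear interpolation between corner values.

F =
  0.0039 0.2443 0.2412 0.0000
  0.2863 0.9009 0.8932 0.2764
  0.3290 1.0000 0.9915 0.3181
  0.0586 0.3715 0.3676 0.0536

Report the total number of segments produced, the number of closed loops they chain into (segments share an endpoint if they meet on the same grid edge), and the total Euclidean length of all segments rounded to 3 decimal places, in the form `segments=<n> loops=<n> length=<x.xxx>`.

segments=8 loops=1 length=6.255

cell (0,0): code 0100 → (0.682,1.000)–(1.000,0.660)
cell (0,1): code 1100 → (0.691,2.000)–(0.682,1.000)
cell (0,2): code 1000 → (1.000,2.326)–(0.691,2.000)
cell (1,0): code 0110 → (1.000,0.660)–(2.000,0.541)
cell (1,2): code 1001 → (2.000,2.445)–(1.000,2.326)
cell (2,0): code 0010 → (2.000,0.541)–(2.490,1.000)
cell (2,1): code 0011 → (2.490,1.000)–(2.480,2.000)
cell (2,2): code 0001 → (2.480,2.000)–(2.000,2.445)
total: 8 segments, chained into 1 closed loop(s), length Σ = 6.254635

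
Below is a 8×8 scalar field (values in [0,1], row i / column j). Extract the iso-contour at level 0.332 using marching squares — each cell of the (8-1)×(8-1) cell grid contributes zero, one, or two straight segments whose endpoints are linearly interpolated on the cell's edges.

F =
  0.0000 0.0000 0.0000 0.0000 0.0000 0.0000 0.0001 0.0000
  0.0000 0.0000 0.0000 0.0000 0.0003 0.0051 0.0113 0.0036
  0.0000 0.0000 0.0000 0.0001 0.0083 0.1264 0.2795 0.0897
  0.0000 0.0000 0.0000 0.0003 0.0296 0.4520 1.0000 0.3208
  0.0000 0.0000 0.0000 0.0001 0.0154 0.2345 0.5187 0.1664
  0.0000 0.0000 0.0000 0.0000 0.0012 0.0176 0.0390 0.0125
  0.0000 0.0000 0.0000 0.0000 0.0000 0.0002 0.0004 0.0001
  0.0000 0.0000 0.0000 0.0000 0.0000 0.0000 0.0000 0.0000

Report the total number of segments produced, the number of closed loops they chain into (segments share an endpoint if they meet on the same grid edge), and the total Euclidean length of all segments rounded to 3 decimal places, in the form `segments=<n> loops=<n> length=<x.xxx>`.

cell (2,4): code 0100 → (2.631,5.000)–(3.000,4.716)
cell (2,5): code 1100 → (2.073,6.000)–(2.631,5.000)
cell (2,6): code 1000 → (3.000,6.984)–(2.073,6.000)
cell (3,4): code 0010 → (3.000,4.716)–(3.552,5.000)
cell (3,5): code 0111 → (3.552,5.000)–(4.000,5.343)
cell (3,6): code 1001 → (4.000,6.530)–(3.000,6.984)
cell (4,5): code 0010 → (4.000,5.343)–(4.389,6.000)
cell (4,6): code 0001 → (4.389,6.000)–(4.000,6.530)
total: 8 segments, chained into 1 closed loop(s), length Σ = 6.666576

segments=8 loops=1 length=6.667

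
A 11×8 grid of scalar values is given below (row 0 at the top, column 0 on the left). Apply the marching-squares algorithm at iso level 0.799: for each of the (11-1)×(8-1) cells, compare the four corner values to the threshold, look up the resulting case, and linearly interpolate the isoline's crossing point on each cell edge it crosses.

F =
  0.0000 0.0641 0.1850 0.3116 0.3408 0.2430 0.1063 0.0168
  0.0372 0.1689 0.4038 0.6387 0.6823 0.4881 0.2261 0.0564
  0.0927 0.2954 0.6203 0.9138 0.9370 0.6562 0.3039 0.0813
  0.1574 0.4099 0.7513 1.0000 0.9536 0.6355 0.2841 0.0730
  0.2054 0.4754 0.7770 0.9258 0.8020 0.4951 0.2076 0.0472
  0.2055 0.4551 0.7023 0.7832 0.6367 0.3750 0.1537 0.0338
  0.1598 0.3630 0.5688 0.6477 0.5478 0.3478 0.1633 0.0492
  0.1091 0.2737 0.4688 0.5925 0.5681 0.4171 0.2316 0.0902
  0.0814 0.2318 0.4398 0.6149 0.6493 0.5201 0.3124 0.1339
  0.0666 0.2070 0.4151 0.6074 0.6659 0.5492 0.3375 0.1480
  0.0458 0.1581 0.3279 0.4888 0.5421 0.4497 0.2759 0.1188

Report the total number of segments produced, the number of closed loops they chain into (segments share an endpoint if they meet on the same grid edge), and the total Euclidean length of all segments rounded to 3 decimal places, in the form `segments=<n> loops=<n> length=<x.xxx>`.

cell (1,2): code 0100 → (1.583,3.000)–(2.000,2.609)
cell (1,3): code 1100 → (1.458,4.000)–(1.583,3.000)
cell (1,4): code 1000 → (2.000,4.491)–(1.458,4.000)
cell (2,2): code 0110 → (2.000,2.609)–(3.000,2.192)
cell (2,4): code 1001 → (3.000,4.486)–(2.000,4.491)
cell (3,2): code 0110 → (3.000,2.192)–(4.000,2.148)
cell (3,4): code 1001 → (4.000,4.010)–(3.000,4.486)
cell (4,2): code 0010 → (4.000,2.148)–(4.889,3.000)
cell (4,3): code 0011 → (4.889,3.000)–(4.018,4.000)
cell (4,4): code 0001 → (4.018,4.000)–(4.000,4.010)
total: 10 segments, chained into 1 closed loop(s), length Σ = 9.081635

segments=10 loops=1 length=9.082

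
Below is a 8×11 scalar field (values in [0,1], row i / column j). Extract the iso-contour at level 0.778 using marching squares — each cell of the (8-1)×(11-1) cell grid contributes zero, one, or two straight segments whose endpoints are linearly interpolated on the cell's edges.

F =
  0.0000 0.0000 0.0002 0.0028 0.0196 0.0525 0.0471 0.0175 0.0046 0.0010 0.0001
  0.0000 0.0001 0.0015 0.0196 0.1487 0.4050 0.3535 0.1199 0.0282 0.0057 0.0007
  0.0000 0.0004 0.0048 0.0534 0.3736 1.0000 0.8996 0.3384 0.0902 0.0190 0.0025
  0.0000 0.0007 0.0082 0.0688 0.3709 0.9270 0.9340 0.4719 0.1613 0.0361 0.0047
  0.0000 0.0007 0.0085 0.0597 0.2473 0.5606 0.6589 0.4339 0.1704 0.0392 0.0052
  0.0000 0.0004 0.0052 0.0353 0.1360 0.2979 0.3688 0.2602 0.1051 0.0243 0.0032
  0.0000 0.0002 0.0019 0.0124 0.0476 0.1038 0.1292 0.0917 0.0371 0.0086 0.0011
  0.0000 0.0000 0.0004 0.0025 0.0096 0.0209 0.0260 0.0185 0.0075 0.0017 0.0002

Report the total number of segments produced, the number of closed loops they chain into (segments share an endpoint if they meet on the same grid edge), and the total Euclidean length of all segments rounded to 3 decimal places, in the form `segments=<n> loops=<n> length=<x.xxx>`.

cell (1,4): code 0100 → (1.627,5.000)–(2.000,4.646)
cell (1,5): code 1100 → (1.777,6.000)–(1.627,5.000)
cell (1,6): code 1000 → (2.000,6.217)–(1.777,6.000)
cell (2,4): code 0110 → (2.000,4.646)–(3.000,4.732)
cell (2,6): code 1001 → (3.000,6.338)–(2.000,6.217)
cell (3,4): code 0010 → (3.000,4.732)–(3.407,5.000)
cell (3,5): code 0011 → (3.407,5.000)–(3.567,6.000)
cell (3,6): code 0001 → (3.567,6.000)–(3.000,6.338)
total: 8 segments, chained into 1 closed loop(s), length Σ = 6.007288

segments=8 loops=1 length=6.007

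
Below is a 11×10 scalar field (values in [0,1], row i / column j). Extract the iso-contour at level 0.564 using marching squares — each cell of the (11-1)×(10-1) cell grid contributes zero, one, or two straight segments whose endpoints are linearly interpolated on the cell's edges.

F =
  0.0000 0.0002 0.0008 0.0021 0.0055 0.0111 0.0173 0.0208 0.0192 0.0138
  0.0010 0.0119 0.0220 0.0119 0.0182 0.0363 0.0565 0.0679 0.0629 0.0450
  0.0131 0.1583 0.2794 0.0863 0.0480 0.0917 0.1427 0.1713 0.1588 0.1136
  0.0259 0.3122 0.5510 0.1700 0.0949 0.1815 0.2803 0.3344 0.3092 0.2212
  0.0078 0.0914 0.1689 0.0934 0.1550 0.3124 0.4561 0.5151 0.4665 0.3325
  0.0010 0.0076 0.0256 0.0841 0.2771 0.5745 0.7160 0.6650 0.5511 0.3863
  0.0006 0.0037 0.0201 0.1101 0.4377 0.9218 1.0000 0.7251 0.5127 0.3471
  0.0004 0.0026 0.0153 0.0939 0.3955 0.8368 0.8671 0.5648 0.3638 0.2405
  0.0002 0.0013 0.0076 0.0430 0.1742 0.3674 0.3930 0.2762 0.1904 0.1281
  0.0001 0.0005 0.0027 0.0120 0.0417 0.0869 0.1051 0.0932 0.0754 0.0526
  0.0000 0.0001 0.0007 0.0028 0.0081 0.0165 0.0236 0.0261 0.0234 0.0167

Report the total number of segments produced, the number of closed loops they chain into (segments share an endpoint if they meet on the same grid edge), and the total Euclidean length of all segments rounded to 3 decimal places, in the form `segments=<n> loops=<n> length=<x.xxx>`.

cell (4,4): code 0100 → (4.960,5.000)–(5.000,4.965)
cell (4,5): code 1100 → (4.415,6.000)–(4.960,5.000)
cell (4,6): code 1100 → (4.326,7.000)–(4.415,6.000)
cell (4,7): code 1000 → (5.000,7.887)–(4.326,7.000)
cell (5,4): code 0110 → (5.000,4.965)–(6.000,4.261)
cell (5,7): code 1001 → (6.000,7.758)–(5.000,7.887)
cell (6,4): code 0110 → (6.000,4.261)–(7.000,4.382)
cell (6,7): code 1001 → (7.000,7.004)–(6.000,7.758)
cell (7,4): code 0010 → (7.000,4.382)–(7.581,5.000)
cell (7,5): code 0011 → (7.581,5.000)–(7.639,6.000)
cell (7,6): code 0011 → (7.639,6.000)–(7.003,7.000)
cell (7,7): code 0001 → (7.003,7.000)–(7.000,7.004)
total: 12 segments, chained into 1 closed loop(s), length Σ = 10.841225

segments=12 loops=1 length=10.841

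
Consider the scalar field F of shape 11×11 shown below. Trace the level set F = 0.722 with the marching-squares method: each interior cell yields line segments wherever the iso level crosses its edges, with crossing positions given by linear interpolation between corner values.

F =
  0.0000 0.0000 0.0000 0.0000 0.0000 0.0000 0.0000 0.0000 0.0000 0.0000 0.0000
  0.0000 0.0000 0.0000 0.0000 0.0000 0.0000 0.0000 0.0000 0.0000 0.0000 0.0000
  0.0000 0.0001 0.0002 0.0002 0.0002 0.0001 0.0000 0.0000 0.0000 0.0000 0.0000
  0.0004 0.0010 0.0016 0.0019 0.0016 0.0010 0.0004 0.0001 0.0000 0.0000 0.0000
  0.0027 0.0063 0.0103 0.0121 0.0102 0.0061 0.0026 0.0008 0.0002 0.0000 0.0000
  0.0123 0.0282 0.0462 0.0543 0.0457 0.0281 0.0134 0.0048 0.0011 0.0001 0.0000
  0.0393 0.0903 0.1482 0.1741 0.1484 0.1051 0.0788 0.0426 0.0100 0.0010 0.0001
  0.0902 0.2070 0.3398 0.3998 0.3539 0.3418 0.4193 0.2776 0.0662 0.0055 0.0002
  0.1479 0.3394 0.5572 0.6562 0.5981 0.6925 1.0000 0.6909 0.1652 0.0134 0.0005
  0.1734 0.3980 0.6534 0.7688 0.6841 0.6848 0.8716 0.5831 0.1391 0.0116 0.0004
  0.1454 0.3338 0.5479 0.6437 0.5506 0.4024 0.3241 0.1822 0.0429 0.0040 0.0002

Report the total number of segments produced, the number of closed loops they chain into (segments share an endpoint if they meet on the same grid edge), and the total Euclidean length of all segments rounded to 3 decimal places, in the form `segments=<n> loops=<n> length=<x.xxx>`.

cell (7,5): code 0100 → (7.521,6.000)–(8.000,5.096)
cell (7,6): code 1000 → (8.000,6.899)–(7.521,6.000)
cell (8,2): code 0100 → (8.584,3.000)–(9.000,2.594)
cell (8,3): code 1000 → (9.000,3.553)–(8.584,3.000)
cell (8,5): code 0110 → (8.000,5.096)–(9.000,5.199)
cell (8,6): code 1001 → (9.000,6.519)–(8.000,6.899)
cell (9,2): code 0010 → (9.000,2.594)–(9.374,3.000)
cell (9,3): code 0001 → (9.374,3.000)–(9.000,3.553)
cell (9,5): code 0010 → (9.000,5.199)–(9.273,6.000)
cell (9,6): code 0001 → (9.273,6.000)–(9.000,6.519)
total: 10 segments, chained into 2 closed loop(s), length Σ = 8.040677

segments=10 loops=2 length=8.041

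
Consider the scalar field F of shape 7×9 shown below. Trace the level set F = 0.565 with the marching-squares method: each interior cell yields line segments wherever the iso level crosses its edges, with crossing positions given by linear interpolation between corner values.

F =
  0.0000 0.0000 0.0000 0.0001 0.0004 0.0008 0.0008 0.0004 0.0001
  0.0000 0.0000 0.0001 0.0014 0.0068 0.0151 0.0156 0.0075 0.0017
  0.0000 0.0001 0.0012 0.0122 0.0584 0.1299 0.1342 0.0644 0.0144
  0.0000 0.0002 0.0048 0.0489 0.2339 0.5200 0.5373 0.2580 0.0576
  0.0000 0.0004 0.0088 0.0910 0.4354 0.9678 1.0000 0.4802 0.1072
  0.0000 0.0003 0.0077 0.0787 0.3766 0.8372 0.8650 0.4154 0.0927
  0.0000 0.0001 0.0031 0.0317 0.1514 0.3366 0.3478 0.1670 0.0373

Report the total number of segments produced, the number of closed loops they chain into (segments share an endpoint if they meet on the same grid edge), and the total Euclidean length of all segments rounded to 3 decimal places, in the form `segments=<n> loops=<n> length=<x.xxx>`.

segments=8 loops=1 length=8.151

cell (3,4): code 0100 → (3.100,5.000)–(4.000,4.243)
cell (3,5): code 1100 → (3.060,6.000)–(3.100,5.000)
cell (3,6): code 1000 → (4.000,6.837)–(3.060,6.000)
cell (4,4): code 0110 → (4.000,4.243)–(5.000,4.409)
cell (4,6): code 1001 → (5.000,6.667)–(4.000,6.837)
cell (5,4): code 0010 → (5.000,4.409)–(5.544,5.000)
cell (5,5): code 0011 → (5.544,5.000)–(5.580,6.000)
cell (5,6): code 0001 → (5.580,6.000)–(5.000,6.667)
total: 8 segments, chained into 1 closed loop(s), length Σ = 8.150601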